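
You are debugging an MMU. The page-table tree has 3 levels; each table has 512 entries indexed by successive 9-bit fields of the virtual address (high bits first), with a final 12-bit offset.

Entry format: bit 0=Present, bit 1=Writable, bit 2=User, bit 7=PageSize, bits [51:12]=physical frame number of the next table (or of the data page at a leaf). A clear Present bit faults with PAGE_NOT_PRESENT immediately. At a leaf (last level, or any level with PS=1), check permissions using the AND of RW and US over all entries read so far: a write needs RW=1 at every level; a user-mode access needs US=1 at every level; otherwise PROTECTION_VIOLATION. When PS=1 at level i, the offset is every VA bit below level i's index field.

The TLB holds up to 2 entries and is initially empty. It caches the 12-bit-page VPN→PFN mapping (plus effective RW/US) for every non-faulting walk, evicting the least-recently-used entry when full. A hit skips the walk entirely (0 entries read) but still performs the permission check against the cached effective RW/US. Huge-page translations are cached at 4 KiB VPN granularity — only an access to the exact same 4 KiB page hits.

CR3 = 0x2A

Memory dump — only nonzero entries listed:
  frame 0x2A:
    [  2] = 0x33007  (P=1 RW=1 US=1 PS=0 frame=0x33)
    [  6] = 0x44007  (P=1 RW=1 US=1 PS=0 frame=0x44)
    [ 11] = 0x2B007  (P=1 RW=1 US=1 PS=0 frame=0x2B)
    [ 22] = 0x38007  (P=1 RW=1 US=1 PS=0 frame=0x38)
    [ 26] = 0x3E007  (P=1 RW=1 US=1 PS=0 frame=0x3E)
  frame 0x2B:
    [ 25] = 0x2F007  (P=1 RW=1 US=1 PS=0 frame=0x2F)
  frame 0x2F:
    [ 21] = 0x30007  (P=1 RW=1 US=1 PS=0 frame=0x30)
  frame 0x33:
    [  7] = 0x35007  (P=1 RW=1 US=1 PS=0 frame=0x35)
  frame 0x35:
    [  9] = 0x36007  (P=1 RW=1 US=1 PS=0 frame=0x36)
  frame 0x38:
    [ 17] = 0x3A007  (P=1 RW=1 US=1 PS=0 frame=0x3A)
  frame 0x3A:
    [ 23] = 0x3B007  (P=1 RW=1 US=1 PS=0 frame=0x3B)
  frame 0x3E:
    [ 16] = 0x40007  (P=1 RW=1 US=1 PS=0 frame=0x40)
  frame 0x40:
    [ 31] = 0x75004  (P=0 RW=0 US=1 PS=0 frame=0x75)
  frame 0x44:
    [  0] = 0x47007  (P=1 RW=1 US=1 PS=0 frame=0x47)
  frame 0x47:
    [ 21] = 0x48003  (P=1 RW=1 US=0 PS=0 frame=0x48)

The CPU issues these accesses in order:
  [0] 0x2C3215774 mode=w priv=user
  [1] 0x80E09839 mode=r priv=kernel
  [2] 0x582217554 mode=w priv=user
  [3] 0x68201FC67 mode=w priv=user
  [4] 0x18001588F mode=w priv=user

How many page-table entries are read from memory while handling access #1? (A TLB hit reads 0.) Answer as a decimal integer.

Trace:
#0 VA=0x2C3215774 (w,user):
  [0] read 0x2A idx=11: raw=0x2B007 flags P=1 W=1 U=1 S=0
  [1] read 0x2B idx=25: raw=0x2F007 flags P=1 W=1 U=1 S=0
  [2] read 0x2F idx=21: raw=0x30007 flags P=1 W=1 U=1 S=0
  ⇒ phys 0x30774  [3 reads]
#1 VA=0x80E09839 (r,kernel):
  [0] read 0x2A idx=2: raw=0x33007 flags P=1 W=1 U=1 S=0
  [1] read 0x33 idx=7: raw=0x35007 flags P=1 W=1 U=1 S=0
  [2] read 0x35 idx=9: raw=0x36007 flags P=1 W=1 U=1 S=0
  ⇒ phys 0x36839  [3 reads]
#2 VA=0x582217554 (w,user):
  [0] read 0x2A idx=22: raw=0x38007 flags P=1 W=1 U=1 S=0
  [1] read 0x38 idx=17: raw=0x3A007 flags P=1 W=1 U=1 S=0
  [2] read 0x3A idx=23: raw=0x3B007 flags P=1 W=1 U=1 S=0
  ⇒ phys 0x3B554  [3 reads]
#3 VA=0x68201FC67 (w,user):
  [0] read 0x2A idx=26: raw=0x3E007 flags P=1 W=1 U=1 S=0
  [1] read 0x3E idx=16: raw=0x40007 flags P=1 W=1 U=1 S=0
  [2] read 0x40 idx=31: raw=0x75004 flags P=0 W=0 U=1 S=0
  → PAGE_NOT_PRESENT  (3 entries read)
#4 VA=0x18001588F (w,user):
  [0] read 0x2A idx=6: raw=0x44007 flags P=1 W=1 U=1 S=0
  [1] read 0x44 idx=0: raw=0x47007 flags P=1 W=1 U=1 S=0
  [2] read 0x47 idx=21: raw=0x48003 flags P=1 W=1 U=0 S=0
  → PROTECTION_VIOLATION  (3 entries read)

Entries read for #1: 3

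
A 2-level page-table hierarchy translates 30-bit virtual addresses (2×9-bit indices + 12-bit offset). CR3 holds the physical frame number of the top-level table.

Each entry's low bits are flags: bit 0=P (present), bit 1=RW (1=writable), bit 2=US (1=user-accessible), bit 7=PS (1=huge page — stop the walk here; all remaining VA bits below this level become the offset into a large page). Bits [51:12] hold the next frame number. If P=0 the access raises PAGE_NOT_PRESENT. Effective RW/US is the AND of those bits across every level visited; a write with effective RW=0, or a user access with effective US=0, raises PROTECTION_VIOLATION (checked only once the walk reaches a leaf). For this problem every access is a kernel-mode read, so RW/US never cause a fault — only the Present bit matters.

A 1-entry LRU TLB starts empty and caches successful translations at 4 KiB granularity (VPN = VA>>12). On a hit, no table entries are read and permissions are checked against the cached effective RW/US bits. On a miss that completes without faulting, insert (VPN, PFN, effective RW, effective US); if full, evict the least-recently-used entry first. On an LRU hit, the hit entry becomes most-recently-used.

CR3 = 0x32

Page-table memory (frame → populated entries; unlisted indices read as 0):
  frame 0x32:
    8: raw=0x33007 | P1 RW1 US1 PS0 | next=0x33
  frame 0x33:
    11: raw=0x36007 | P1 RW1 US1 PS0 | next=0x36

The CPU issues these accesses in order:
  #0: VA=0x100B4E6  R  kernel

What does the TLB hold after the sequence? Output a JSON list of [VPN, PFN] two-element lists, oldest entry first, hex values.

Trace:
#0 VA=0x100B4E6 (r,kernel):
  [0] read 0x32 idx=8: raw=0x33007 flags P=1 W=1 U=1 S=0
  [1] read 0x33 idx=11: raw=0x36007 flags P=1 W=1 U=1 S=0
  → PA=0x364E6  (2 entries read)

TLB: [["0x100B", "0x36"]]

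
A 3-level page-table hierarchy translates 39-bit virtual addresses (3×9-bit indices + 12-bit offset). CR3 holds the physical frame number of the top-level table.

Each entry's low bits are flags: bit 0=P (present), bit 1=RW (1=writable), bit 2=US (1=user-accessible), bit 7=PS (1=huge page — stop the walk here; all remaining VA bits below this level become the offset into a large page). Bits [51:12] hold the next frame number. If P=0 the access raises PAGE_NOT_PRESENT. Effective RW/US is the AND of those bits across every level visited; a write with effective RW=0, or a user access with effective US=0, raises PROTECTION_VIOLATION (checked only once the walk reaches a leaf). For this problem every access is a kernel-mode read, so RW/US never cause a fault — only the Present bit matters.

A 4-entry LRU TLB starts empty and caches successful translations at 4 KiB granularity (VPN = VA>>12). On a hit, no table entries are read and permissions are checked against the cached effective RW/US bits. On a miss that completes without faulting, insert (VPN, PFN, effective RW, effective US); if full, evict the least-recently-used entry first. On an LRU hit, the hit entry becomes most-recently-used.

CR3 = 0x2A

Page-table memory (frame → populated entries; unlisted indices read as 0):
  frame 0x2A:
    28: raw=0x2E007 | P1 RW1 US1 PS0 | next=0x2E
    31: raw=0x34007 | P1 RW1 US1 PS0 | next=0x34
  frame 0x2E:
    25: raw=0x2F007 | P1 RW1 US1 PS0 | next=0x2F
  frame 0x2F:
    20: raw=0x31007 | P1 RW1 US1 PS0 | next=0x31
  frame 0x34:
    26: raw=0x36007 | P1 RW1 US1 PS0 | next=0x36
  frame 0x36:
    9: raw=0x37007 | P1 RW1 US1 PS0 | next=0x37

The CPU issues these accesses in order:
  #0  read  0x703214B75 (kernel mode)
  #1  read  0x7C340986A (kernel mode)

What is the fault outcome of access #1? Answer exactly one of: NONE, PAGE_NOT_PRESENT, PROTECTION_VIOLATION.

Trace:
#0 VA=0x703214B75 (r,kernel):
  [0] read 0x2A idx=28: raw=0x2E007 flags P=1 W=1 U=1 S=0
  [1] read 0x2E idx=25: raw=0x2F007 flags P=1 W=1 U=1 S=0
  [2] read 0x2F idx=20: raw=0x31007 flags P=1 W=1 U=1 S=0
  ✓ 0x31B75  — 3 lookups
#1 VA=0x7C340986A (r,kernel):
  [0] read 0x2A idx=31: raw=0x34007 flags P=1 W=1 U=1 S=0
  [1] read 0x34 idx=26: raw=0x36007 flags P=1 W=1 U=1 S=0
  [2] read 0x36 idx=9: raw=0x37007 flags P=1 W=1 U=1 S=0
  ✓ 0x3786A  — 3 lookups

Access #1 fault: NONE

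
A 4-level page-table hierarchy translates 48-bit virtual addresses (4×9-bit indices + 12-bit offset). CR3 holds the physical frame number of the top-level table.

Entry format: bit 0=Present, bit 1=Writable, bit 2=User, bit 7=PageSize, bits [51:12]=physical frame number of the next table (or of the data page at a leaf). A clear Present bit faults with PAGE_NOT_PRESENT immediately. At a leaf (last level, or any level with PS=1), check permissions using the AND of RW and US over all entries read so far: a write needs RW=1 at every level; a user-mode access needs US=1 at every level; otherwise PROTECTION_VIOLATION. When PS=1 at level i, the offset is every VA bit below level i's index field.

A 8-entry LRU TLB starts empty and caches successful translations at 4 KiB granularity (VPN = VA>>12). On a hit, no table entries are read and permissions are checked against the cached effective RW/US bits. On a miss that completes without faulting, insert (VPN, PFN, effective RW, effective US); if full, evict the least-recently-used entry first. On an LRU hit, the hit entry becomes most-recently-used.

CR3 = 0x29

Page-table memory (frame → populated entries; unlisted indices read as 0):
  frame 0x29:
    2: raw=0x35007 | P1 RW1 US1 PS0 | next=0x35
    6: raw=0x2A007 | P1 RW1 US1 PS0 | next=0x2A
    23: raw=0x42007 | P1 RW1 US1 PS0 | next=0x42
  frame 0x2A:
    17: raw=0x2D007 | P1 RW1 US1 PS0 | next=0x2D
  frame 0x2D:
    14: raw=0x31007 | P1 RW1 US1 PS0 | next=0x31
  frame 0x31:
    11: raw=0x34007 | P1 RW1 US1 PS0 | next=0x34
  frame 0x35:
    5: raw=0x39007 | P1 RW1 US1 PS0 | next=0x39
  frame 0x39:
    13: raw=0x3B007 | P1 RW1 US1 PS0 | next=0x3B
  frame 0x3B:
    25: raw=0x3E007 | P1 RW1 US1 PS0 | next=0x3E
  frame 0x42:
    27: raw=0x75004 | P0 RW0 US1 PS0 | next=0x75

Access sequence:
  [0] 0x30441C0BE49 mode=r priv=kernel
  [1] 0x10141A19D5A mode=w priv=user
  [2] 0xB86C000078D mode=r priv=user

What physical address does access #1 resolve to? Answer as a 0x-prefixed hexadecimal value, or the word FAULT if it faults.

Trace:
#0 VA=0x30441C0BE49 (r,kernel):
  L0 @0x29[6] → 0x2A007  P=1,RW=1,US=1,PS=0
  L1 @0x2A[17] → 0x2D007  P=1,RW=1,US=1,PS=0
  L2 @0x2D[14] → 0x31007  P=1,RW=1,US=1,PS=0
  L3 @0x31[11] → 0x34007  P=1,RW=1,US=1,PS=0
  → PA=0x34E49  (4 entries read)
#1 VA=0x10141A19D5A (w,user):
  L0 @0x29[2] → 0x35007  P=1,RW=1,US=1,PS=0
  L1 @0x35[5] → 0x39007  P=1,RW=1,US=1,PS=0
  L2 @0x39[13] → 0x3B007  P=1,RW=1,US=1,PS=0
  L3 @0x3B[25] → 0x3E007  P=1,RW=1,US=1,PS=0
  → PA=0x3ED5A  (4 entries read)
#2 VA=0xB86C000078D (r,user):
  L0 @0x29[23] → 0x42007  P=1,RW=1,US=1,PS=0
  L1 @0x42[27] → 0x75004  P=0,RW=0,US=1,PS=0
  ⇒ fault: PAGE_NOT_PRESENT  — 2 lookups

Access #1 PA: 0x3ED5A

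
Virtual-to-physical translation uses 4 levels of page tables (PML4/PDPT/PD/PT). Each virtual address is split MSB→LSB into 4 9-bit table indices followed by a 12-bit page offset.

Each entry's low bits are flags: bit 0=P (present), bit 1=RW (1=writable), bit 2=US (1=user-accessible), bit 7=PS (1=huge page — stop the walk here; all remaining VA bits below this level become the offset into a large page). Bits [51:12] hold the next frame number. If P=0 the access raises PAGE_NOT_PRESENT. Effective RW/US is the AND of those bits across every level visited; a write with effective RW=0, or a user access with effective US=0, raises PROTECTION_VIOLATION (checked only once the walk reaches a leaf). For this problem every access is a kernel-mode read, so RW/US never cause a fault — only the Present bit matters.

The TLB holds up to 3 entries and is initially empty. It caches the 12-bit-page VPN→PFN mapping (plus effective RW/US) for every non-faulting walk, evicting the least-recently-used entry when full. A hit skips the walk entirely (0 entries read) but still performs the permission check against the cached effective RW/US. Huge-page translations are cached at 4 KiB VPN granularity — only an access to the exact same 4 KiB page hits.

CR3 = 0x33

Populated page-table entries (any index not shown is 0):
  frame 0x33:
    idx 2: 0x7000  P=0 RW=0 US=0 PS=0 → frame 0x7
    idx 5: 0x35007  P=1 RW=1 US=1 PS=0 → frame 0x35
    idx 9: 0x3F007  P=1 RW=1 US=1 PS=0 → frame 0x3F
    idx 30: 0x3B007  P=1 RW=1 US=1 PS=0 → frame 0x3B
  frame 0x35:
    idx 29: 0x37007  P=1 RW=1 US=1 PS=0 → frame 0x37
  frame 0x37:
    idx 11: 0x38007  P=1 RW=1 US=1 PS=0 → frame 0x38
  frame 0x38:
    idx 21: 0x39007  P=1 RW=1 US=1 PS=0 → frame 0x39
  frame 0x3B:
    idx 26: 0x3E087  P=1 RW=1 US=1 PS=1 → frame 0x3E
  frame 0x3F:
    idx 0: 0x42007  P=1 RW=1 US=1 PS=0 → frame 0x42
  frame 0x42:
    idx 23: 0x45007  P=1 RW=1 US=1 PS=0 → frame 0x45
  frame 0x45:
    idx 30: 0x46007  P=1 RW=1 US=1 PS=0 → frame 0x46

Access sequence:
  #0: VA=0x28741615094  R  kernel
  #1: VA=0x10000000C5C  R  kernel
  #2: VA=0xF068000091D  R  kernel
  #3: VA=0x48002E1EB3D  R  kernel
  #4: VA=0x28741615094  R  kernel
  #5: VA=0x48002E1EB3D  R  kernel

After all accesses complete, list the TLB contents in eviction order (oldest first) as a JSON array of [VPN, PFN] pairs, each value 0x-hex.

Per-access translation:
#0 VA=0x28741615094 (r,kernel):
  L0: frame=0x33 idx=5 entry=0x35007 [P=1 RW=1 US=1 PS=0]
  L1: frame=0x35 idx=29 entry=0x37007 [P=1 RW=1 US=1 PS=0]
  L2: frame=0x37 idx=11 entry=0x38007 [P=1 RW=1 US=1 PS=0]
  L3: frame=0x38 idx=21 entry=0x39007 [P=1 RW=1 US=1 PS=0]
  ✓ 0x39094  — 4 lookups
#1 VA=0x10000000C5C (r,kernel):
  L0: frame=0x33 idx=2 entry=0x7000 [P=0 RW=0 US=0 PS=0]
  → PAGE_NOT_PRESENT  (1 entries read)
#2 VA=0xF068000091D (r,kernel):
  L0: frame=0x33 idx=30 entry=0x3B007 [P=1 RW=1 US=1 PS=0]
  L1: frame=0x3B idx=26 entry=0x3E087 [P=1 RW=1 US=1 PS=1]
  ✓ 0x3E91D (huge @L1)  — 2 lookups
#3 VA=0x48002E1EB3D (r,kernel):
  L0: frame=0x33 idx=9 entry=0x3F007 [P=1 RW=1 US=1 PS=0]
  L1: frame=0x3F idx=0 entry=0x42007 [P=1 RW=1 US=1 PS=0]
  L2: frame=0x42 idx=23 entry=0x45007 [P=1 RW=1 US=1 PS=0]
  L3: frame=0x45 idx=30 entry=0x46007 [P=1 RW=1 US=1 PS=0]
  ✓ 0x46B3D  — 4 lookups
#4 VA=0x28741615094 (r,kernel):
  TLB hit vpn=0x28741615 → PA=0x39094
#5 VA=0x48002E1EB3D (r,kernel):
  TLB hit vpn=0x48002E1E → PA=0x46B3D

TLB: [["0xF0680000", "0x3E"], ["0x28741615", "0x39"], ["0x48002E1E", "0x46"]]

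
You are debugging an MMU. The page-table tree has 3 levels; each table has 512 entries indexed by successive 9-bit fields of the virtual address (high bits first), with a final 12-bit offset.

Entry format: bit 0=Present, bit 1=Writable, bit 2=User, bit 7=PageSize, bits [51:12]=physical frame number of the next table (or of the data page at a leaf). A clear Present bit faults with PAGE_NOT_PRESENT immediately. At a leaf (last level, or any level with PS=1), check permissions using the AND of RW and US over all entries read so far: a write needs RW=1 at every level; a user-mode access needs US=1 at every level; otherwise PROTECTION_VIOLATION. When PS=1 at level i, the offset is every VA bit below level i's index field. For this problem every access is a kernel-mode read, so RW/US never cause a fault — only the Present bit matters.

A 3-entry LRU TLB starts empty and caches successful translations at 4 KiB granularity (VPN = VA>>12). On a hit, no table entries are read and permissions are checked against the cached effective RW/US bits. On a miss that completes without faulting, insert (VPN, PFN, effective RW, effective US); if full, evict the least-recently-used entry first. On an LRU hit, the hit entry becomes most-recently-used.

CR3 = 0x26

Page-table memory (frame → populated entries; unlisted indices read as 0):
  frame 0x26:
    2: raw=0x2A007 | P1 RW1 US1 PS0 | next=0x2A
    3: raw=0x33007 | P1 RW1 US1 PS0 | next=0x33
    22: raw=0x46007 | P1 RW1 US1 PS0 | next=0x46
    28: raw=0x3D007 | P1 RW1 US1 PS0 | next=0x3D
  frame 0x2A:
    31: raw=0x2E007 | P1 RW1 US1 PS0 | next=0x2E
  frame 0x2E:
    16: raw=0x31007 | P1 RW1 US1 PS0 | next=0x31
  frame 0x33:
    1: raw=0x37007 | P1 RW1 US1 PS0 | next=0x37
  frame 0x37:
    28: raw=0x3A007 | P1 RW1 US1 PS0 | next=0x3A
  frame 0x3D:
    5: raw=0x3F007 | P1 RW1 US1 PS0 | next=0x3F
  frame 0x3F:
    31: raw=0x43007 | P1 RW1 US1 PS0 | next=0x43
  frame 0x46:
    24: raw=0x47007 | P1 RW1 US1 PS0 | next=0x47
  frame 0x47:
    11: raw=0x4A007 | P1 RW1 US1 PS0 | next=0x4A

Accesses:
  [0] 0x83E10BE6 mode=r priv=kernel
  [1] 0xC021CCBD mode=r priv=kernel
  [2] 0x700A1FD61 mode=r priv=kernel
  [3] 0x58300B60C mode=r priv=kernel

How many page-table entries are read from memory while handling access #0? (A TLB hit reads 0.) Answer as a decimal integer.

Trace:
#0 VA=0x83E10BE6 (r,kernel):
  [0] read 0x26 idx=2: raw=0x2A007 flags P=1 W=1 U=1 S=0
  [1] read 0x2A idx=31: raw=0x2E007 flags P=1 W=1 U=1 S=0
  [2] read 0x2E idx=16: raw=0x31007 flags P=1 W=1 U=1 S=0
  ✓ 0x31BE6  — 3 lookups
#1 VA=0xC021CCBD (r,kernel):
  [0] read 0x26 idx=3: raw=0x33007 flags P=1 W=1 U=1 S=0
  [1] read 0x33 idx=1: raw=0x37007 flags P=1 W=1 U=1 S=0
  [2] read 0x37 idx=28: raw=0x3A007 flags P=1 W=1 U=1 S=0
  ✓ 0x3ACBD  — 3 lookups
#2 VA=0x700A1FD61 (r,kernel):
  [0] read 0x26 idx=28: raw=0x3D007 flags P=1 W=1 U=1 S=0
  [1] read 0x3D idx=5: raw=0x3F007 flags P=1 W=1 U=1 S=0
  [2] read 0x3F idx=31: raw=0x43007 flags P=1 W=1 U=1 S=0
  ✓ 0x43D61  — 3 lookups
#3 VA=0x58300B60C (r,kernel):
  [0] read 0x26 idx=22: raw=0x46007 flags P=1 W=1 U=1 S=0
  [1] read 0x46 idx=24: raw=0x47007 flags P=1 W=1 U=1 S=0
  [2] read 0x47 idx=11: raw=0x4A007 flags P=1 W=1 U=1 S=0
  ✓ 0x4A60C  — 3 lookups

Entries read for #0: 3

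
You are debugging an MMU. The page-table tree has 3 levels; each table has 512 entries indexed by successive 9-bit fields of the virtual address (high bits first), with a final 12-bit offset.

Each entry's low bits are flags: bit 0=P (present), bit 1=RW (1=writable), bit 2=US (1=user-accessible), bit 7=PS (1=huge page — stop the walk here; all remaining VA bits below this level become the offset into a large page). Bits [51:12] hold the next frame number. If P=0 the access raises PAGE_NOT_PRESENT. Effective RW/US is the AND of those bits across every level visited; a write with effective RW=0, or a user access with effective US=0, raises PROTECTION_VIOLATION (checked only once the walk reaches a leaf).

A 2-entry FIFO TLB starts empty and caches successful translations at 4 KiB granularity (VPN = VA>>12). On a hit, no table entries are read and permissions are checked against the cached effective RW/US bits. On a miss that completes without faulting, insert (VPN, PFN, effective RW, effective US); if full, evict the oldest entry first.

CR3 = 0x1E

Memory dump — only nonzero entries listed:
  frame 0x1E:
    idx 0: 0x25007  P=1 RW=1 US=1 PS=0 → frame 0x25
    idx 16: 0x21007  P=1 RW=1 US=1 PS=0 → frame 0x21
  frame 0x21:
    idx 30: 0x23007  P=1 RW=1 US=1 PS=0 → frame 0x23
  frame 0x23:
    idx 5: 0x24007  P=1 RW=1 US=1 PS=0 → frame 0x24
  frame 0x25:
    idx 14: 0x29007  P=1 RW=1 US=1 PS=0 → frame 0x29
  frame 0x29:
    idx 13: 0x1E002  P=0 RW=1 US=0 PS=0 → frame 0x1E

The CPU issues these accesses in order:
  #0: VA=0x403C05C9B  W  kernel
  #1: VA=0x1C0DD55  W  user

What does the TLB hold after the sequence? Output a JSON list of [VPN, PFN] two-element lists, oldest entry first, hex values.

Trace:
#0 VA=0x403C05C9B (w,kernel):
  L0: frame=0x1E idx=16 entry=0x21007 [P=1 RW=1 US=1 PS=0]
  L1: frame=0x21 idx=30 entry=0x23007 [P=1 RW=1 US=1 PS=0]
  L2: frame=0x23 idx=5 entry=0x24007 [P=1 RW=1 US=1 PS=0]
  ⇒ phys 0x24C9B  [3 reads]
#1 VA=0x1C0DD55 (w,user):
  L0: frame=0x1E idx=0 entry=0x25007 [P=1 RW=1 US=1 PS=0]
  L1: frame=0x25 idx=14 entry=0x29007 [P=1 RW=1 US=1 PS=0]
  L2: frame=0x29 idx=13 entry=0x1E002 [P=0 RW=1 US=0 PS=0]
  ⇒ fault: PAGE_NOT_PRESENT  — 3 lookups

TLB: [["0x403C05", "0x24"]]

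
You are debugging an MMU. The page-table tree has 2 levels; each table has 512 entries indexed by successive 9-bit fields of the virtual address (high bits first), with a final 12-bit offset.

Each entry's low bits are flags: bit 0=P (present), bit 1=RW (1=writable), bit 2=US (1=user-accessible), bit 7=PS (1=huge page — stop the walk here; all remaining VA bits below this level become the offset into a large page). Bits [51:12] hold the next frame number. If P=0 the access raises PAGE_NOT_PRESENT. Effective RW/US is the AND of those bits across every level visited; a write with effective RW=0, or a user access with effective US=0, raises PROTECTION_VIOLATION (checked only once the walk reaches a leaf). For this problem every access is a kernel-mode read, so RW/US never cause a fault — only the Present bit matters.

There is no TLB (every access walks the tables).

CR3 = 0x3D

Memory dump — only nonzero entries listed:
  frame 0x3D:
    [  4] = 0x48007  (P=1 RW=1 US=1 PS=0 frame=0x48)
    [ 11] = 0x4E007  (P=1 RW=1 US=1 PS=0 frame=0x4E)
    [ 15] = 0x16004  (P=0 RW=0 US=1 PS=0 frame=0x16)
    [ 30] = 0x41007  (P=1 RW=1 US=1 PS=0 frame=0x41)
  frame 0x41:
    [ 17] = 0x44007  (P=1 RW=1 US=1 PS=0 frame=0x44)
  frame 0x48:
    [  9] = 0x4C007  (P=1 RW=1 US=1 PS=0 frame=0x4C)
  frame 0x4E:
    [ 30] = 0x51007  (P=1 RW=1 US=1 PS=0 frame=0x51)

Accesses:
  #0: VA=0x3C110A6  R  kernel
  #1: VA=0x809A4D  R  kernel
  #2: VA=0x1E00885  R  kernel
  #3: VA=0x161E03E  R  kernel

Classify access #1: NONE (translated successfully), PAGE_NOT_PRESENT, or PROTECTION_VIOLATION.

Per-access translation:
#0 VA=0x3C110A6 (r,kernel):
  [0] read 0x3D idx=30: raw=0x41007 flags P=1 W=1 U=1 S=0
  [1] read 0x41 idx=17: raw=0x44007 flags P=1 W=1 U=1 S=0
  → PA=0x440A6  (2 entries read)
#1 VA=0x809A4D (r,kernel):
  [0] read 0x3D idx=4: raw=0x48007 flags P=1 W=1 U=1 S=0
  [1] read 0x48 idx=9: raw=0x4C007 flags P=1 W=1 U=1 S=0
  → PA=0x4CA4D  (2 entries read)
#2 VA=0x1E00885 (r,kernel):
  [0] read 0x3D idx=15: raw=0x16004 flags P=0 W=0 U=1 S=0
  ✗ PAGE_NOT_PRESENT  [1 reads]
#3 VA=0x161E03E (r,kernel):
  [0] read 0x3D idx=11: raw=0x4E007 flags P=1 W=1 U=1 S=0
  [1] read 0x4E idx=30: raw=0x51007 flags P=1 W=1 U=1 S=0
  → PA=0x5103E  (2 entries read)

Access #1 fault: NONE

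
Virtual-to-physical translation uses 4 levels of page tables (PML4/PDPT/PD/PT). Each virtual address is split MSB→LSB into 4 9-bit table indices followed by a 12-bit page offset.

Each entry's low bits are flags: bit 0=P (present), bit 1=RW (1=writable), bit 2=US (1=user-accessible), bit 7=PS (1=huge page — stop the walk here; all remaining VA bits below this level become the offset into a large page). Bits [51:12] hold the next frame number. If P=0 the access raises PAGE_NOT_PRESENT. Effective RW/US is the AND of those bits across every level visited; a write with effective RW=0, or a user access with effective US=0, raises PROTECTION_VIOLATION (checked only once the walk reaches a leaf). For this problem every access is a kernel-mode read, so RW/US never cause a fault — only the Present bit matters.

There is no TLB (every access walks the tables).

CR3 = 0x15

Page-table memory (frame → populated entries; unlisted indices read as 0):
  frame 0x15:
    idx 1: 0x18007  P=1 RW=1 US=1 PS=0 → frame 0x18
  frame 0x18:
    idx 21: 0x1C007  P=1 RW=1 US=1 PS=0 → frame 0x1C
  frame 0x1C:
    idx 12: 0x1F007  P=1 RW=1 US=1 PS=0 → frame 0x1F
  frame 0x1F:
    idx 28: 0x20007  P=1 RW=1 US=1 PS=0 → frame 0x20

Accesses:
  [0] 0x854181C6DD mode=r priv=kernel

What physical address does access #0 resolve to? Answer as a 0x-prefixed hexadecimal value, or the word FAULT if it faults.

Per-access translation:
#0 VA=0x854181C6DD (r,kernel):
  lvl0: tbl 0x15, slot 1 ⇒ 0x18007 (P1/RW1/US1/PS0)
  lvl1: tbl 0x18, slot 21 ⇒ 0x1C007 (P1/RW1/US1/PS0)
  lvl2: tbl 0x1C, slot 12 ⇒ 0x1F007 (P1/RW1/US1/PS0)
  lvl3: tbl 0x1F, slot 28 ⇒ 0x20007 (P1/RW1/US1/PS0)
  ✓ 0x206DD  — 4 lookups

Access #0 PA: 0x206DD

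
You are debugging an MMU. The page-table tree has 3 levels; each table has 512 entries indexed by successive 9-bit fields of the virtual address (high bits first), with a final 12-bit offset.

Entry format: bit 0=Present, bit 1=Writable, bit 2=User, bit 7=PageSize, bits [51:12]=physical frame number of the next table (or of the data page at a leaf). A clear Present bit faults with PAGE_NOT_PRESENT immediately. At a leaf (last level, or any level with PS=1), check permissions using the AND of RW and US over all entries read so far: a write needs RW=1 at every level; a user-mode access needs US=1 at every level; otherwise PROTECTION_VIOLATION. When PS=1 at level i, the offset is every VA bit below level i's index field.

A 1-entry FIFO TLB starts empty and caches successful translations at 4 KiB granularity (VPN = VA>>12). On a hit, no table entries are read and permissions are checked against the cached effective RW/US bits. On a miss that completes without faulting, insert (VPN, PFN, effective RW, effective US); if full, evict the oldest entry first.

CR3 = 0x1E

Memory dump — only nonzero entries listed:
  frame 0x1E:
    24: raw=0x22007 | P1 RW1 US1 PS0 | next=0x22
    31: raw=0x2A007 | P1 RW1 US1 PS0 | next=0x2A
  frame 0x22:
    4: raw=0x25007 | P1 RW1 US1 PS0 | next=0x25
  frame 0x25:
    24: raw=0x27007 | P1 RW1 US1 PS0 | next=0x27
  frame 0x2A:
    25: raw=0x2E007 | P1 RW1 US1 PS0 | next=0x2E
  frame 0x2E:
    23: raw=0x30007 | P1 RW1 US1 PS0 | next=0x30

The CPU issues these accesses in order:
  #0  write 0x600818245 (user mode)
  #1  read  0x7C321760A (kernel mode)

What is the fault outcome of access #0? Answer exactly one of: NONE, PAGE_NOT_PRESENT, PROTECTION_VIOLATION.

Trace:
#0 VA=0x600818245 (w,user):
  L0 @0x1E[24] → 0x22007  P=1,RW=1,US=1,PS=0
  L1 @0x22[4] → 0x25007  P=1,RW=1,US=1,PS=0
  L2 @0x25[24] → 0x27007  P=1,RW=1,US=1,PS=0
  ✓ 0x27245  — 3 lookups
#1 VA=0x7C321760A (r,kernel):
  L0 @0x1E[31] → 0x2A007  P=1,RW=1,US=1,PS=0
  L1 @0x2A[25] → 0x2E007  P=1,RW=1,US=1,PS=0
  L2 @0x2E[23] → 0x30007  P=1,RW=1,US=1,PS=0
  ✓ 0x3060A  — 3 lookups

Access #0 fault: NONE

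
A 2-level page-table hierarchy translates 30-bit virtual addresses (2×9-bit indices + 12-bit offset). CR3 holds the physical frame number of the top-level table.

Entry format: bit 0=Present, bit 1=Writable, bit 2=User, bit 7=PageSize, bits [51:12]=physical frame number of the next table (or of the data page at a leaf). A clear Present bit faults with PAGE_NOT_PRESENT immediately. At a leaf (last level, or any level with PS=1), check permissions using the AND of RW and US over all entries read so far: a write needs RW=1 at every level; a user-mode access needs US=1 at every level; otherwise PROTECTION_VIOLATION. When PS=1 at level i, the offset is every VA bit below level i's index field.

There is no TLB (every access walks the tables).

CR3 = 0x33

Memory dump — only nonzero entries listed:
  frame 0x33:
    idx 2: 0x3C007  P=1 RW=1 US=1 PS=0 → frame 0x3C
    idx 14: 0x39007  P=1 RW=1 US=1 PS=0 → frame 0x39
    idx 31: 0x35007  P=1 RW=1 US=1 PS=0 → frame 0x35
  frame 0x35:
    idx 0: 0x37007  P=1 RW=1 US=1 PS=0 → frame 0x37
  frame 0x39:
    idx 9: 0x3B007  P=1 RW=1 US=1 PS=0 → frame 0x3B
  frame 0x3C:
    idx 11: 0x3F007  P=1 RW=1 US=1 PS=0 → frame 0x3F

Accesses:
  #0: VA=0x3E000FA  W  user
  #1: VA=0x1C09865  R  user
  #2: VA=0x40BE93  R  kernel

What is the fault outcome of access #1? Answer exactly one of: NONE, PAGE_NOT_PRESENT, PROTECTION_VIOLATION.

Per-access translation:
#0 VA=0x3E000FA (w,user):
  [0] read 0x33 idx=31: raw=0x35007 flags P=1 W=1 U=1 S=0
  [1] read 0x35 idx=0: raw=0x37007 flags P=1 W=1 U=1 S=0
  ⇒ phys 0x370FA  [2 reads]
#1 VA=0x1C09865 (r,user):
  [0] read 0x33 idx=14: raw=0x39007 flags P=1 W=1 U=1 S=0
  [1] read 0x39 idx=9: raw=0x3B007 flags P=1 W=1 U=1 S=0
  ⇒ phys 0x3B865  [2 reads]
#2 VA=0x40BE93 (r,kernel):
  [0] read 0x33 idx=2: raw=0x3C007 flags P=1 W=1 U=1 S=0
  [1] read 0x3C idx=11: raw=0x3F007 flags P=1 W=1 U=1 S=0
  ⇒ phys 0x3FE93  [2 reads]

Access #1 fault: NONE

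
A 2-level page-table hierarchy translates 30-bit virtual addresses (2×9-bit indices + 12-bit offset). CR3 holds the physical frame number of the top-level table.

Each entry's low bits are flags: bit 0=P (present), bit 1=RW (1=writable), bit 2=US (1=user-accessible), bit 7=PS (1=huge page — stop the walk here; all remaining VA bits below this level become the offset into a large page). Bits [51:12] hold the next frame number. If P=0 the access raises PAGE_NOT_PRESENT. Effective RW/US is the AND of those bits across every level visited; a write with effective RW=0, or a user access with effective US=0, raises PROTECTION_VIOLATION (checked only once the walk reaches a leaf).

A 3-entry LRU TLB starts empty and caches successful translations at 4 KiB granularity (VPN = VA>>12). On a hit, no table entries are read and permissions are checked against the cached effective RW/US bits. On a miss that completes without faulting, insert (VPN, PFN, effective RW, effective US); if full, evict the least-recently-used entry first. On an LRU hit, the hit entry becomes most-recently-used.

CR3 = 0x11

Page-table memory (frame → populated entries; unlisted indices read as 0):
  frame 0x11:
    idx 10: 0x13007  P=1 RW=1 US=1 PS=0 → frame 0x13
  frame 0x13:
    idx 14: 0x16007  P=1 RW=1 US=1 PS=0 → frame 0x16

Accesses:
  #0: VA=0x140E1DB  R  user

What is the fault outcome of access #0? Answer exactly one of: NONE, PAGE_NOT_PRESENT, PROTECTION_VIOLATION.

Trace:
#0 VA=0x140E1DB (r,user):
  L0: frame=0x11 idx=10 entry=0x13007 [P=1 RW=1 US=1 PS=0]
  L1: frame=0x13 idx=14 entry=0x16007 [P=1 RW=1 US=1 PS=0]
  ⇒ phys 0x161DB  [2 reads]

Access #0 fault: NONE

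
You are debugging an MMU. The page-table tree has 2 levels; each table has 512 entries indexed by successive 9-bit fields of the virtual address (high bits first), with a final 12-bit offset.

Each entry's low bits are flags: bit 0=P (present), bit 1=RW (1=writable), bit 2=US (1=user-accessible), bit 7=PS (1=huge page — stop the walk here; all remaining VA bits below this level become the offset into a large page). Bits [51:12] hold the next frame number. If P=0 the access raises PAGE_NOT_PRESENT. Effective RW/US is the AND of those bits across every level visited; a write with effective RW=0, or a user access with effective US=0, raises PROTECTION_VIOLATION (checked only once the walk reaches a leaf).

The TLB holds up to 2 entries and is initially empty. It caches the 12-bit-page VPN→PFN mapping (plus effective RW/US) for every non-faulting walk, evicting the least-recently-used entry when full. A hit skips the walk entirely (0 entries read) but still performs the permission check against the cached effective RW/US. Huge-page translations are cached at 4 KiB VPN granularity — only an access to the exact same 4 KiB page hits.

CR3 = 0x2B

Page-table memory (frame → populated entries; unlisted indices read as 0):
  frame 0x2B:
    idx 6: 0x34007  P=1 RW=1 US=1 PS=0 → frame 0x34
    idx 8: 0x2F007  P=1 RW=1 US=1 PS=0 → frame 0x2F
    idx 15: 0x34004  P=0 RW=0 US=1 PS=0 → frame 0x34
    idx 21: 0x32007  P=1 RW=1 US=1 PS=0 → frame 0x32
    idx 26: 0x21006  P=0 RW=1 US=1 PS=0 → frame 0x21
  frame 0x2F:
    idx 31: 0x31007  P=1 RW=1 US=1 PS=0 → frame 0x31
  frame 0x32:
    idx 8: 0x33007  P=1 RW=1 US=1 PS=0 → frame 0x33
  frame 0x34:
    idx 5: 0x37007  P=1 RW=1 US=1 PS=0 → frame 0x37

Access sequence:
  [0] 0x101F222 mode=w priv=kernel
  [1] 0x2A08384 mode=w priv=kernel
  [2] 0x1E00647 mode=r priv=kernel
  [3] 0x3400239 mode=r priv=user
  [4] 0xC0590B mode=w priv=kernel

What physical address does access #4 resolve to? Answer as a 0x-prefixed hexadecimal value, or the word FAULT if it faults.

Trace:
#0 VA=0x101F222 (w,kernel):
  L0 @0x2B[8] → 0x2F007  P=1,RW=1,US=1,PS=0
  L1 @0x2F[31] → 0x31007  P=1,RW=1,US=1,PS=0
  ⇒ phys 0x31222  [2 reads]
#1 VA=0x2A08384 (w,kernel):
  L0 @0x2B[21] → 0x32007  P=1,RW=1,US=1,PS=0
  L1 @0x32[8] → 0x33007  P=1,RW=1,US=1,PS=0
  ⇒ phys 0x33384  [2 reads]
#2 VA=0x1E00647 (r,kernel):
  L0 @0x2B[15] → 0x34004  P=0,RW=0,US=1,PS=0
  → PAGE_NOT_PRESENT  (1 entries read)
#3 VA=0x3400239 (r,user):
  L0 @0x2B[26] → 0x21006  P=0,RW=1,US=1,PS=0
  → PAGE_NOT_PRESENT  (1 entries read)
#4 VA=0xC0590B (w,kernel):
  L0 @0x2B[6] → 0x34007  P=1,RW=1,US=1,PS=0
  L1 @0x34[5] → 0x37007  P=1,RW=1,US=1,PS=0
  ⇒ phys 0x3790B  [2 reads]

Access #4 PA: 0x3790B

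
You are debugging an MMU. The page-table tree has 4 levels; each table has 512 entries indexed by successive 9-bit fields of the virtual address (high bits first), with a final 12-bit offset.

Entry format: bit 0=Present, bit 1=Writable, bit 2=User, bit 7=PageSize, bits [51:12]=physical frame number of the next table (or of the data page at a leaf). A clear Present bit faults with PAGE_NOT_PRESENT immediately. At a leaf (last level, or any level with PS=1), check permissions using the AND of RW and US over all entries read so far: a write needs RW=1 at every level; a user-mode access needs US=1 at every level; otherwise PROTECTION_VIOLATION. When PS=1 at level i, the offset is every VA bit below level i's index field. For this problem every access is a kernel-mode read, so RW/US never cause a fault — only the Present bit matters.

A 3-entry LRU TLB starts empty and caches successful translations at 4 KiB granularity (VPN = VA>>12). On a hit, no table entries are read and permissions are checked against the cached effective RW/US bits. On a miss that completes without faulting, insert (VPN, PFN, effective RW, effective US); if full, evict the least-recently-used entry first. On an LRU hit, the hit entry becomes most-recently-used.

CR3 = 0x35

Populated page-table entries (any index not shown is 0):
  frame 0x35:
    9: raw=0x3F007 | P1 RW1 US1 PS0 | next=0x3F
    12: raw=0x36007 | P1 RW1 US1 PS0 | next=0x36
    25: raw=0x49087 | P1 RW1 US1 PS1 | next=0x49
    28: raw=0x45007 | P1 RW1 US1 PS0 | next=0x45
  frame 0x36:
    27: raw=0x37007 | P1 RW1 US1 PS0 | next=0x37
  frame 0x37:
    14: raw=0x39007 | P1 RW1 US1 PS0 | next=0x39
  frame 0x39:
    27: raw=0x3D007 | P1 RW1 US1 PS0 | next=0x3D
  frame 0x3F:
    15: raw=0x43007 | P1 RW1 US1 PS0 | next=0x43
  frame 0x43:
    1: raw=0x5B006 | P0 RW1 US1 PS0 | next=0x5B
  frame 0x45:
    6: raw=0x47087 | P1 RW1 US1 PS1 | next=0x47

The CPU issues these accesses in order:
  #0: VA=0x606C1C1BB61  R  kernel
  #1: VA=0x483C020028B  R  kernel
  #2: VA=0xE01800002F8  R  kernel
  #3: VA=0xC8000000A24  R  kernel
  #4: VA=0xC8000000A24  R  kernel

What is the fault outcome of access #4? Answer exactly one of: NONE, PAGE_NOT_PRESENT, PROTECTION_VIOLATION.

Walk each access:
#0 VA=0x606C1C1BB61 (r,kernel):
  L0: frame=0x35 idx=12 entry=0x36007 [P=1 RW=1 US=1 PS=0]
  L1: frame=0x36 idx=27 entry=0x37007 [P=1 RW=1 US=1 PS=0]
  L2: frame=0x37 idx=14 entry=0x39007 [P=1 RW=1 US=1 PS=0]
  L3: frame=0x39 idx=27 entry=0x3D007 [P=1 RW=1 US=1 PS=0]
  ⇒ phys 0x3DB61  [4 reads]
#1 VA=0x483C020028B (r,kernel):
  L0: frame=0x35 idx=9 entry=0x3F007 [P=1 RW=1 US=1 PS=0]
  L1: frame=0x3F idx=15 entry=0x43007 [P=1 RW=1 US=1 PS=0]
  L2: frame=0x43 idx=1 entry=0x5B006 [P=0 RW=1 US=1 PS=0]
  ⇒ fault: PAGE_NOT_PRESENT  — 3 lookups
#2 VA=0xE01800002F8 (r,kernel):
  L0: frame=0x35 idx=28 entry=0x45007 [P=1 RW=1 US=1 PS=0]
  L1: frame=0x45 idx=6 entry=0x47087 [P=1 RW=1 US=1 PS=1]
  ⇒ phys 0x472F8 (huge @L1)  [2 reads]
#3 VA=0xC8000000A24 (r,kernel):
  L0: frame=0x35 idx=25 entry=0x49087 [P=1 RW=1 US=1 PS=1]
  ⇒ phys 0x49A24 (huge @L0)  [1 reads]
#4 VA=0xC8000000A24 (r,kernel):
  TLB hit vpn=0xC8000000 → PA=0x49A24

Access #4 fault: NONE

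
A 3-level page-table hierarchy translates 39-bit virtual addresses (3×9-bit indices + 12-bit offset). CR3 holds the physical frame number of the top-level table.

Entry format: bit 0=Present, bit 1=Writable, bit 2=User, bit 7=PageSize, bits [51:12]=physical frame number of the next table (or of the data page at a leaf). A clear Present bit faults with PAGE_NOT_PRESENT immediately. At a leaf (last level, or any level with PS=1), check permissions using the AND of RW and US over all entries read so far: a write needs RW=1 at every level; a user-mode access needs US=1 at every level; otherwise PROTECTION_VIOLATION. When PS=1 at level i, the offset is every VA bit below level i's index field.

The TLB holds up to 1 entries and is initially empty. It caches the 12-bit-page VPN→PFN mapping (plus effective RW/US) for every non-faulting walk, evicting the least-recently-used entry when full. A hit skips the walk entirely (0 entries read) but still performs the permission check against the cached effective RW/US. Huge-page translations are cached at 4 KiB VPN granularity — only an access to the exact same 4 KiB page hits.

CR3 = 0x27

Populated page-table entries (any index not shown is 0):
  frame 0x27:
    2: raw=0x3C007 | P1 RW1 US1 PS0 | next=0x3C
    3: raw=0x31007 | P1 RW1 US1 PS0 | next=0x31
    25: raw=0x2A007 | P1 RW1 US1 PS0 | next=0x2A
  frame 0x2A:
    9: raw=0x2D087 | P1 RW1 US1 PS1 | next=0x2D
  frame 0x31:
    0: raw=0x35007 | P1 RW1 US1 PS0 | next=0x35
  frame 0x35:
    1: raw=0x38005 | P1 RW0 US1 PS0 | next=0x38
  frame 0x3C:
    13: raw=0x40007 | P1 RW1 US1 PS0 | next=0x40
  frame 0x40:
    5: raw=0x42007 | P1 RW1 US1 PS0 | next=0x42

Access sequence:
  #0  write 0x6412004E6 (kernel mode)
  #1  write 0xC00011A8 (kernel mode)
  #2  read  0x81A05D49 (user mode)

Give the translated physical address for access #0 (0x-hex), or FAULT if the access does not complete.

Walk each access:
#0 VA=0x6412004E6 (w,kernel):
  [0] read 0x27 idx=25: raw=0x2A007 flags P=1 W=1 U=1 S=0
  [1] read 0x2A idx=9: raw=0x2D087 flags P=1 W=1 U=1 S=1
  ✓ 0x2D4E6 (huge @L1)  — 2 lookups
#1 VA=0xC00011A8 (w,kernel):
  [0] read 0x27 idx=3: raw=0x31007 flags P=1 W=1 U=1 S=0
  [1] read 0x31 idx=0: raw=0x35007 flags P=1 W=1 U=1 S=0
  [2] read 0x35 idx=1: raw=0x38005 flags P=1 W=0 U=1 S=0
  ⇒ fault: PROTECTION_VIOLATION  — 3 lookups
#2 VA=0x81A05D49 (r,user):
  [0] read 0x27 idx=2: raw=0x3C007 flags P=1 W=1 U=1 S=0
  [1] read 0x3C idx=13: raw=0x40007 flags P=1 W=1 U=1 S=0
  [2] read 0x40 idx=5: raw=0x42007 flags P=1 W=1 U=1 S=0
  ✓ 0x42D49  — 3 lookups

Access #0 PA: 0x2D4E6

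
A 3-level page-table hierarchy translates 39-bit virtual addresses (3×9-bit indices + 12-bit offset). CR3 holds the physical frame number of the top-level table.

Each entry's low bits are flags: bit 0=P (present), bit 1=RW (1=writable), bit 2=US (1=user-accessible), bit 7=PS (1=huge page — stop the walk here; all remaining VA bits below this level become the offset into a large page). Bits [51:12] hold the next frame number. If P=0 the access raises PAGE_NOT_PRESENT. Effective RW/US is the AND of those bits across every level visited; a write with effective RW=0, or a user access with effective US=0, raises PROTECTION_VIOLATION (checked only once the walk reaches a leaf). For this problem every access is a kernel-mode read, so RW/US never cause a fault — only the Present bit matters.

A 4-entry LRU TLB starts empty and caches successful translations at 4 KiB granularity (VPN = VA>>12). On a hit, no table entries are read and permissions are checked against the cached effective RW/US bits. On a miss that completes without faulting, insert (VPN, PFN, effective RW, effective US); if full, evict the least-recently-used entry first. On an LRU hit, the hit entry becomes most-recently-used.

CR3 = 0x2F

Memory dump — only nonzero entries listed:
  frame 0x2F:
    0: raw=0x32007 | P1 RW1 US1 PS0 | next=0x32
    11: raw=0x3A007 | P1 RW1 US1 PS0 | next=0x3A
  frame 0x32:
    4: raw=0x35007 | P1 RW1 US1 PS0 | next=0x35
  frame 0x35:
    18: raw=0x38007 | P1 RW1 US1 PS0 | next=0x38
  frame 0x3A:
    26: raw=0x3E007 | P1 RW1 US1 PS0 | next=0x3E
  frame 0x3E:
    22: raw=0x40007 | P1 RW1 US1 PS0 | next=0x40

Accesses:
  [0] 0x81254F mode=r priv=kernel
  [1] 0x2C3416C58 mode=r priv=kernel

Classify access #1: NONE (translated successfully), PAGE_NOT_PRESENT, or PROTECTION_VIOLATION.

Trace:
#0 VA=0x81254F (r,kernel):
  L0 @0x2F[0] → 0x32007  P=1,RW=1,US=1,PS=0
  L1 @0x32[4] → 0x35007  P=1,RW=1,US=1,PS=0
  L2 @0x35[18] → 0x38007  P=1,RW=1,US=1,PS=0
  → PA=0x3854F  (3 entries read)
#1 VA=0x2C3416C58 (r,kernel):
  L0 @0x2F[11] → 0x3A007  P=1,RW=1,US=1,PS=0
  L1 @0x3A[26] → 0x3E007  P=1,RW=1,US=1,PS=0
  L2 @0x3E[22] → 0x40007  P=1,RW=1,US=1,PS=0
  → PA=0x40C58  (3 entries read)

Access #1 fault: NONE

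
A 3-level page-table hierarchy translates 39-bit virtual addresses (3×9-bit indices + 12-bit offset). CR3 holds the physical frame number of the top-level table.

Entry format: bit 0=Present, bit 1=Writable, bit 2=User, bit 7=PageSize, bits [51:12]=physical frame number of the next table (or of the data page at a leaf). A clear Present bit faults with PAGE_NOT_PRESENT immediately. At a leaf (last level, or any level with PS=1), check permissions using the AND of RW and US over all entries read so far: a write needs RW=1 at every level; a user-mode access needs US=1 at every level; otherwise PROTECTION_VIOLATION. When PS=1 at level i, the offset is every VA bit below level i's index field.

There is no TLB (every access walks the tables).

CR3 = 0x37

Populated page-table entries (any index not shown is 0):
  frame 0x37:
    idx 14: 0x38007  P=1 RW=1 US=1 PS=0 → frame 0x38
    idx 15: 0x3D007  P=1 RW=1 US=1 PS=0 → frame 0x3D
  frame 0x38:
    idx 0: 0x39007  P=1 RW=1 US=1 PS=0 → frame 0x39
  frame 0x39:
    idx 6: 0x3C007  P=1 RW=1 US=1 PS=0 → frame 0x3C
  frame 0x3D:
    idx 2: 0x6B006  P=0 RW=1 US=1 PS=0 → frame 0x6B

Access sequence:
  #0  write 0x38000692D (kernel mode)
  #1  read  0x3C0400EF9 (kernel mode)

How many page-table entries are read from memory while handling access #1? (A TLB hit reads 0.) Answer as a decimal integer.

Walk each access:
#0 VA=0x38000692D (w,kernel):
  lvl0: tbl 0x37, slot 14 ⇒ 0x38007 (P1/RW1/US1/PS0)
  lvl1: tbl 0x38, slot 0 ⇒ 0x39007 (P1/RW1/US1/PS0)
  lvl2: tbl 0x39, slot 6 ⇒ 0x3C007 (P1/RW1/US1/PS0)
  → PA=0x3C92D  (3 entries read)
#1 VA=0x3C0400EF9 (r,kernel):
  lvl0: tbl 0x37, slot 15 ⇒ 0x3D007 (P1/RW1/US1/PS0)
  lvl1: tbl 0x3D, slot 2 ⇒ 0x6B006 (P0/RW1/US1/PS0)
  ✗ PAGE_NOT_PRESENT  [2 reads]

Entries read for #1: 2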